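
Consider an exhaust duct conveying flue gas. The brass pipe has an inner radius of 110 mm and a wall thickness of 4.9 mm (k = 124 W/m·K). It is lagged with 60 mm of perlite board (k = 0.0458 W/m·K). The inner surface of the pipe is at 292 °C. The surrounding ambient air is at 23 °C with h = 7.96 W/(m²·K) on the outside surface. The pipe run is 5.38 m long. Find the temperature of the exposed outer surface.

Treating each annulus and film as a series resistance:
R_brass pipe wall = ln(114.9/110)/(2π×124×5.38) = 1.04×10^-5 K/W
R_perlite board = ln(174.9/114.9)/(2π×0.0458×5.38) = 0.2714 K/W
R_outer film = 1/(h_o·2πr_oL) = 1/(7.96×2π×0.1749×5.38) = 0.02125 K/W
R_total = 0.2926 K/W
Q = ΔT/R_total = 269/0.2926
Q = 919 W
T_interface = T_inner − Q·ΣR(inner→interface) = 292 − 919×0.2714

T ≈ 42.5 °C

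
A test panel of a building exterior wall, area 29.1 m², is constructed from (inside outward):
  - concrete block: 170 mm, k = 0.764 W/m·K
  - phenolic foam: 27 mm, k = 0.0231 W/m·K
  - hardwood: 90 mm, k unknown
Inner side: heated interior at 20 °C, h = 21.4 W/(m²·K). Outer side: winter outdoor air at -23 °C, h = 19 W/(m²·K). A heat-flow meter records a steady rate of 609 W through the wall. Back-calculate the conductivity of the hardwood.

k ≈ 0.16 W/(m·K)

Series thermal resistances:
R_inner film = 1/(h_i·A) = 1/(21.4×29.1) = 0.001606 K/W
R_concrete block = L/(kA) = 0.17/(0.764×29.1) = 0.007646 K/W
R_phenolic foam = L/(kA) = 0.027/(0.0231×29.1) = 0.04017 K/W
R_outer film = 1/(h_o·A) = 1/(19×29.1) = 0.001809 K/W
Sum of known resistances R_other = 0.05123 K/W
Total R = ΔT/Q = 43/609 = 0.07061 K/W
R_hardwood = R_total − R_other = 0.01938 K/W
k = L/(R·A) = 0.09/(0.01938×29.1)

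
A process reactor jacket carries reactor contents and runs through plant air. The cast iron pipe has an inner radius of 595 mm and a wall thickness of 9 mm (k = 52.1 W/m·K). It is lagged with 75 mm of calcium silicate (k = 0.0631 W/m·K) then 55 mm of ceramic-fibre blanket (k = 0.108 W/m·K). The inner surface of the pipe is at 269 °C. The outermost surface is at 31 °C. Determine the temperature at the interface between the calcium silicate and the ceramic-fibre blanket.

T ≈ 97.6 °C

Radial resistances (cylindrical: R_cond = ln(r_o/r_i)/(2πkL), R_conv = 1/(h·2πrL)):
R_cast iron pipe wall = ln(604/595)/(2π×52.1×1) = 4.586×10^-5 K/W
R_calcium silicate = ln(679/604)/(2π×0.0631×1) = 0.2952 K/W
R_ceramic-fibre blanket = ln(734/679)/(2π×0.108×1) = 0.1148 K/W
R_total = 0.41 K/W
Q = ΔT/R_total = 238/0.41
Q = 580 W/m
T_interface = T_inner − Q·ΣR(inner→interface) = 269 − 580×0.2953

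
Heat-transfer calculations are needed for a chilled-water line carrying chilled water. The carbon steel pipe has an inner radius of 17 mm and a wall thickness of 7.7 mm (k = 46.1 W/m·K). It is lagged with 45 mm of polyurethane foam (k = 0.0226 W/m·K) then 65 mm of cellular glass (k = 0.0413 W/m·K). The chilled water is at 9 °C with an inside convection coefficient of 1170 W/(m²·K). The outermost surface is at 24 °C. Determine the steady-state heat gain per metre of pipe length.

Per-layer cylindrical resistances, series-summed:
R_inner film = 1/(h_i·2πr₁L) = 1/(1170×2π×0.017×1) = 0.008002 K/W
R_carbon steel pipe wall = ln(24.7/17)/(2π×46.1×1) = 0.00129 K/W
R_polyurethane foam = ln(69.7/24.7)/(2π×0.0226×1) = 7.306 K/W
R_cellular glass = ln(134.7/69.7)/(2π×0.0413×1) = 2.539 K/W
R_total = 9.854 K/W
Q = ΔT/R_total = 15/9.854

q′ ≈ 1.52 W/m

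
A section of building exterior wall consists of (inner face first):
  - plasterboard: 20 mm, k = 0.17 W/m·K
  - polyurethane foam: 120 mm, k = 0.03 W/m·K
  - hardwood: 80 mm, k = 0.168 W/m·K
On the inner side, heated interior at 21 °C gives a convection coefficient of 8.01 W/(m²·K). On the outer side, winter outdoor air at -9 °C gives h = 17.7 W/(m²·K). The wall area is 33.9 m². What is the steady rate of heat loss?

Model the wall as resistances in series:
R_inner film = 1/(h_i·A) = 1/(8.01×33.9) = 0.003683 K/W
R_plasterboard = L/(kA) = 0.02/(0.17×33.9) = 0.00347 K/W
R_polyurethane foam = L/(kA) = 0.12/(0.03×33.9) = 0.118 K/W
R_hardwood = L/(kA) = 0.08/(0.168×33.9) = 0.01405 K/W
R_outer film = 1/(h_o·A) = 1/(17.7×33.9) = 0.001667 K/W
R_total = 0.1409 K/W
Q = ΔT / R_total = 30 / 0.1409

Q ≈ 213 W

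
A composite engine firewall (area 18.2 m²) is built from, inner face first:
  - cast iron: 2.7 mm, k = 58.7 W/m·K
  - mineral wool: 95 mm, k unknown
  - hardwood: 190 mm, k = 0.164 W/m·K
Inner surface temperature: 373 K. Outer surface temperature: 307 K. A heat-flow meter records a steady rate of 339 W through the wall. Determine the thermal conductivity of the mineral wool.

Treating each layer as a thermal resistance in series:
R_cast iron = L/(kA) = 0.0027/(58.7×18.2) = 2.527×10^-6 K/W
R_hardwood = L/(kA) = 0.19/(0.164×18.2) = 0.06366 K/W
Sum of known resistances R_other = 0.06366 K/W
Total R = ΔT/Q = 66/339 = 0.1947 K/W
R_mineral wool = R_total − R_other = 0.131 K/W
k = L/(R·A) = 0.095/(0.131×18.2)

k ≈ 0.0398 W/(m·K)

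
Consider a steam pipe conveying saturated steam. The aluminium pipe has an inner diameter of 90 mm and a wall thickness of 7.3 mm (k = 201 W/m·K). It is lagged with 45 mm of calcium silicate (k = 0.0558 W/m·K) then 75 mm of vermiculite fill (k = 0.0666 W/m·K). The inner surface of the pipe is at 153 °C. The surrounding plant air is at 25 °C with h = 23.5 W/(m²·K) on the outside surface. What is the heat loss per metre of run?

For a radial system each layer contributes R = ln(r_out/r_in)/(2πkL); films add R = 1/(hA).
R_aluminium pipe wall = ln(52.3/45)/(2π×201×1) = 1.19×10^-4 K/W
R_calcium silicate = ln(97.3/52.3)/(2π×0.0558×1) = 1.771 K/W
R_vermiculite fill = ln(172.3/97.3)/(2π×0.0666×1) = 1.366 K/W
R_outer film = 1/(h_o·2πr_oL) = 1/(23.5×2π×0.1723×1) = 0.03931 K/W
R_total = 3.176 K/W
Q = ΔT/R_total = 128/3.176

q′ ≈ 40.3 W/m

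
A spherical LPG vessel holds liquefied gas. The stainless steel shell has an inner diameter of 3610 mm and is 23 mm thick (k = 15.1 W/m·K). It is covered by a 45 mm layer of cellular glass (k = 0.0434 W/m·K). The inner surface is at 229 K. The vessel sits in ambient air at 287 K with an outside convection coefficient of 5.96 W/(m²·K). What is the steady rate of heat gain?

Q ≈ 2080 W

Radial (spherical) resistances in series:
R_stainless steel shell = (1/1.805 − 1/1.828)/(4π×15.1) = 3.674×10^-5 K/W
R_cellular glass = (1/1.828 − 1/1.873)/(4π×0.0434) = 0.0241 K/W
R_outer film = 1/(h·4πr_o²) = 1/(5.96×4π×1.873²) = 0.003806 K/W
R_total = 0.02794 K/W
Q = ΔT/R_total = 58/0.02794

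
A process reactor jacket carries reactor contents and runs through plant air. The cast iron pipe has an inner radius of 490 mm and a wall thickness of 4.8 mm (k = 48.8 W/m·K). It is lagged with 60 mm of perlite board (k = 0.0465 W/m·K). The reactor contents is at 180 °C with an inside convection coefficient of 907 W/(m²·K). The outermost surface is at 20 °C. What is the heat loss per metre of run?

Cylindrical conduction, so R = ln(r₂/r₁)/(2πkL) per layer, in series:
R_inner film = 1/(h_i·2πr₁L) = 1/(907×2π×0.49×1) = 3.581×10^-4 K/W
R_cast iron pipe wall = ln(494.8/490)/(2π×48.8×1) = 3.179×10^-5 K/W
R_perlite board = ln(554.8/494.8)/(2π×0.0465×1) = 0.3917 K/W
R_total = 0.3921 K/W
Q = ΔT/R_total = 160/0.3921

q′ ≈ 408 W/m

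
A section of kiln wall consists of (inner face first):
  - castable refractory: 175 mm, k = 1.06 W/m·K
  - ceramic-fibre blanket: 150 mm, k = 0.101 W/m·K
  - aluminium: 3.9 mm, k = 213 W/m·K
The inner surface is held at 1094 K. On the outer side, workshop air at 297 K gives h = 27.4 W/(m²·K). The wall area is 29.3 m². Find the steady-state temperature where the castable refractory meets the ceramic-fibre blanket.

Using the resistance-network approach (series):
R_castable refractory = L/(kA) = 0.175/(1.06×29.3) = 0.005635 K/W
R_ceramic-fibre blanket = L/(kA) = 0.15/(0.101×29.3) = 0.05069 K/W
R_aluminium = L/(kA) = 0.0039/(213×29.3) = 6.249×10^-7 K/W
R_outer film = 1/(h_o·A) = 1/(27.4×29.3) = 0.001246 K/W
R_total = 0.05757 K/W;  Q = ΔT/R_total = 797/0.05757 = 13840 W
T_interface = T_inner − Q·ΣR(inner→interface) = 1094 − 13800×0.005635

T ≈ 1020 K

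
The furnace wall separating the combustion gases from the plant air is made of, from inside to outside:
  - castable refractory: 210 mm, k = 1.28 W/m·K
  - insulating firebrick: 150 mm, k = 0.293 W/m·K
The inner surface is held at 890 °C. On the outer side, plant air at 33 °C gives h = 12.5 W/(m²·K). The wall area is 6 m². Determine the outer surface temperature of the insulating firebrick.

T ≈ 124 °C

Thermal resistances in series:
R_castable refractory = L/(kA) = 0.21/(1.28×6) = 0.02734 K/W
R_insulating firebrick = L/(kA) = 0.15/(0.293×6) = 0.08532 K/W
R_outer film = 1/(h_o·A) = 1/(12.5×6) = 0.01333 K/W
R_total = 0.126 K/W;  Q = ΔT/R_total = 857/0.126 = 6802 W
T_interface = T_inner − Q·ΣR(inner→interface) = 890 − 6800×0.1127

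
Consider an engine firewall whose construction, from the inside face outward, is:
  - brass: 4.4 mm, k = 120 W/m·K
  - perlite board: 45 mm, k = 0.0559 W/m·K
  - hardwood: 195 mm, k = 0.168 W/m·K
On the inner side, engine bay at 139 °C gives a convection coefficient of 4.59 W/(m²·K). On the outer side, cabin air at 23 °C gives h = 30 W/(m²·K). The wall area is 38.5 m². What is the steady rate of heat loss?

Q ≈ 2010 W

Treating each layer as a thermal resistance in series:
R_inner film = 1/(h_i·A) = 1/(4.59×38.5) = 0.005659 K/W
R_brass = L/(kA) = 0.0044/(120×38.5) = 9.524×10^-7 K/W
R_perlite board = L/(kA) = 0.045/(0.0559×38.5) = 0.02091 K/W
R_hardwood = L/(kA) = 0.195/(0.168×38.5) = 0.03015 K/W
R_outer film = 1/(h_o·A) = 1/(30×38.5) = 8.658×10^-4 K/W
R_total = 0.05758 K/W
Q = ΔT / R_total = 116 / 0.05758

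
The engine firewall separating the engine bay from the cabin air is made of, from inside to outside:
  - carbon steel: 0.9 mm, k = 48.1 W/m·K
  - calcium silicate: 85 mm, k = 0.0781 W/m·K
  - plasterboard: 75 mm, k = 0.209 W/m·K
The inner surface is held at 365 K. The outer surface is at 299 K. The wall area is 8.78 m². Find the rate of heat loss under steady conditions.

Q ≈ 400 W

Series thermal resistances:
R_carbon steel = L/(kA) = 0.0009/(48.1×8.78) = 2.131×10^-6 K/W
R_calcium silicate = L/(kA) = 0.085/(0.0781×8.78) = 0.124 K/W
R_plasterboard = L/(kA) = 0.075/(0.209×8.78) = 0.04087 K/W
R_total = 0.1648 K/W
Q = ΔT / R_total = 66 / 0.1648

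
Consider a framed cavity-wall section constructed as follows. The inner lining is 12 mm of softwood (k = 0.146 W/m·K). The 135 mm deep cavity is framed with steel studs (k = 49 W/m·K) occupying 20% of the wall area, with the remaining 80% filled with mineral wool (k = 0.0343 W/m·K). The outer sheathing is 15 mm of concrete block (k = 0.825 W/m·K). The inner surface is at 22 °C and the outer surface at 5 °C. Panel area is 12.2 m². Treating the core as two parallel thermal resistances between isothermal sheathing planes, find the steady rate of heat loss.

Sheathing layers in series; stud and cavity paths in parallel between them.
R_inner = 0.012/(0.146×12.2) = 0.006737 K/W
R_stud  = 0.135/(49×0.2×12.2) = 0.001129 K/W
R_cav   = 0.135/(0.0343×0.8×12.2) = 0.4033 K/W
1/R_core = 1/R_stud + 1/R_cav → R_core = 0.001126 K/W
R_outer = 0.015/(0.825×12.2) = 0.00149 K/W
R_total = 0.009353 K/W
Q = ΔT/R_total = 17/0.009353

Q ≈ 1820 W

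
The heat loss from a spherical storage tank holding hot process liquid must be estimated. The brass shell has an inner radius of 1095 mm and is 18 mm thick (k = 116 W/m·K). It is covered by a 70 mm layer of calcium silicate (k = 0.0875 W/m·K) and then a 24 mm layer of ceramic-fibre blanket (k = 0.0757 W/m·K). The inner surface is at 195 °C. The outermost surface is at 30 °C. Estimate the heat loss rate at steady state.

For a spherical shell R = (1/r₁ − 1/r₂)/(4πk); film R = 1/(h·4πr²). In series:
R_brass shell = (1/1.095 − 1/1.113)/(4π×116) = 1.013×10^-5 K/W
R_calcium silicate = (1/1.113 − 1/1.183)/(4π×0.0875) = 0.04835 K/W
R_ceramic-fibre blanket = (1/1.183 − 1/1.207)/(4π×0.0757) = 0.01767 K/W
R_total = 0.06603 K/W
Q = ΔT/R_total = 165/0.06603

Q ≈ 2500 W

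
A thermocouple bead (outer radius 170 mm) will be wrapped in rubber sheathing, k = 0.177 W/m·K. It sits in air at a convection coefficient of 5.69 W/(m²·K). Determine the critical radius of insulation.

r_cr ≈ 62.2 mm

For a sphere r_cr = 2k/h = 2×0.177/5.69
r_cr = 62.2 mm; since the bare radius (170 mm) is above r_cr, any added insulation will reduce heat loss.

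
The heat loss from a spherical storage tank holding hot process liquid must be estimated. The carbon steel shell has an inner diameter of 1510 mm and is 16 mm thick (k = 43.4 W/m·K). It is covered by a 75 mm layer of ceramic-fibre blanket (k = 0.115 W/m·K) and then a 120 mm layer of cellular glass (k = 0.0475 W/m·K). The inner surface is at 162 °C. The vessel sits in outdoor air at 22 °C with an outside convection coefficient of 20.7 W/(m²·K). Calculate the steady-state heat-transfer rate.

Q ≈ 425 W

Radial (spherical) resistances in series:
R_carbon steel shell = (1/0.755 − 1/0.771)/(4π×43.4) = 5.04×10^-5 K/W
R_ceramic-fibre blanket = (1/0.771 − 1/0.846)/(4π×0.115) = 0.07957 K/W
R_cellular glass = (1/0.846 − 1/0.966)/(4π×0.0475) = 0.246 K/W
R_outer film = 1/(h·4πr_o²) = 1/(20.7×4π×0.966²) = 0.00412 K/W
R_total = 0.3297 K/W
Q = ΔT/R_total = 140/0.3297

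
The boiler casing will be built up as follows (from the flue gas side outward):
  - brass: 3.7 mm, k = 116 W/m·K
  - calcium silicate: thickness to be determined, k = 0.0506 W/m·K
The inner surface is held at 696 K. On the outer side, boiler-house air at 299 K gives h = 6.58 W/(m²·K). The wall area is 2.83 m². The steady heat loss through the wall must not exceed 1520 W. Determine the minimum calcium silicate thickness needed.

Thermal resistances in series:
R_brass = L/(kA) = 0.0037/(116×2.83) = 1.127×10^-5 K/W
R_outer film = 1/(h_o·A) = 1/(6.58×2.83) = 0.0537 K/W
Sum of the known resistances R_other = 0.05371 K/W
Required total resistance R_tot = ΔT/Q_allow = 397/1520 = 0.2612 K/W
R_calcium silicate = R_tot − R_other = 0.2075 K/W
L = R·k·A = 0.2075×0.0506×2.83

L ≈ 29.7 mm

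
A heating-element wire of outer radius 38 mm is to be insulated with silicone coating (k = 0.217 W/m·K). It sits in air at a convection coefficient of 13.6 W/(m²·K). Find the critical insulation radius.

r_cr ≈ 16 mm

For a cylinder r_cr = k/h = 0.217/13.6
r_cr = 16 mm; since the bare radius (38 mm) is above r_cr, any added insulation will reduce heat loss.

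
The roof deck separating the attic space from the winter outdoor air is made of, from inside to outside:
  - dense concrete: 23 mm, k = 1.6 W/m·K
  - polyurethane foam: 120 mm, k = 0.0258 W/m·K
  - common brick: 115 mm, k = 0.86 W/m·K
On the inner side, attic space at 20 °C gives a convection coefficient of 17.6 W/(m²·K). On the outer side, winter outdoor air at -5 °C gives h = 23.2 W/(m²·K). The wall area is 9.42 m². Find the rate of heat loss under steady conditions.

Q ≈ 48.1 W

Using the resistance-network approach (series):
R_inner film = 1/(h_i·A) = 1/(17.6×9.42) = 0.006032 K/W
R_dense concrete = L/(kA) = 0.023/(1.6×9.42) = 0.001526 K/W
R_polyurethane foam = L/(kA) = 0.12/(0.0258×9.42) = 0.4938 K/W
R_common brick = L/(kA) = 0.115/(0.86×9.42) = 0.0142 K/W
R_outer film = 1/(h_o·A) = 1/(23.2×9.42) = 0.004576 K/W
R_total = 0.5201 K/W
Q = ΔT / R_total = 25 / 0.5201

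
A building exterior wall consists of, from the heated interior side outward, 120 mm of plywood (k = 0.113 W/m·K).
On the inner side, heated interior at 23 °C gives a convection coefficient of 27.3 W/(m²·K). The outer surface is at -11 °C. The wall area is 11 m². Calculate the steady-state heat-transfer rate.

Model the wall as resistances in series:
R_inner film = 1/(h_i·A) = 1/(27.3×11) = 0.00333 K/W
R_plywood = L/(kA) = 0.12/(0.113×11) = 0.09654 K/W
R_total = 0.09987 K/W
Q = ΔT / R_total = 34 / 0.09987

Q ≈ 340 W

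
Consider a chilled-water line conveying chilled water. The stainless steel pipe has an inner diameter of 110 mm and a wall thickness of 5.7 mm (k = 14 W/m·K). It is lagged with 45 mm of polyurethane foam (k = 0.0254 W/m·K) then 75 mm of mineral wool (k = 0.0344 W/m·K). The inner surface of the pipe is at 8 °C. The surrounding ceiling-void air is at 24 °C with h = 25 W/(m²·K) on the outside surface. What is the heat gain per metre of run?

Treating each annulus and film as a series resistance:
R_stainless steel pipe wall = ln(60.7/55)/(2π×14×1) = 0.001121 K/W
R_polyurethane foam = ln(105.7/60.7)/(2π×0.0254×1) = 3.475 K/W
R_mineral wool = ln(180.7/105.7)/(2π×0.0344×1) = 2.481 K/W
R_outer film = 1/(h_o·2πr_oL) = 1/(25×2π×0.1807×1) = 0.03523 K/W
R_total = 5.993 K/W
Q = ΔT/R_total = 16/5.993

q′ ≈ 2.67 W/m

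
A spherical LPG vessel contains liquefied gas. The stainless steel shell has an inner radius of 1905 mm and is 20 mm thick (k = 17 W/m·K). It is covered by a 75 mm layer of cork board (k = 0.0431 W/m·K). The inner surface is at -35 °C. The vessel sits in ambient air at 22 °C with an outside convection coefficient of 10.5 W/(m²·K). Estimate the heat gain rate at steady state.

Q ≈ 1500 W

Each spherical layer contributes R = (1/r_i − 1/r_o)/(4πk):
R_stainless steel shell = (1/1.905 − 1/1.925)/(4π×17) = 2.553×10^-5 K/W
R_cork board = (1/1.925 − 1/2)/(4π×0.0431) = 0.03597 K/W
R_outer film = 1/(h·4πr_o²) = 1/(10.5×4π×2²) = 0.001895 K/W
R_total = 0.03789 K/W
Q = ΔT/R_total = 57/0.03789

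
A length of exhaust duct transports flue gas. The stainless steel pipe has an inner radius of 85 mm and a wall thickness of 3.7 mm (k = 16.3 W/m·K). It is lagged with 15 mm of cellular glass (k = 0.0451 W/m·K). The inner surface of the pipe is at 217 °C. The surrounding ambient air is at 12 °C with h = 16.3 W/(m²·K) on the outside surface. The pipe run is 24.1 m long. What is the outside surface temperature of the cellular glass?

T ≈ 41.9 °C

Per-layer cylindrical resistances, series-summed:
R_stainless steel pipe wall = ln(88.7/85)/(2π×16.3×24.1) = 1.726×10^-5 K/W
R_cellular glass = ln(103.7/88.7)/(2π×0.0451×24.1) = 0.02288 K/W
R_outer film = 1/(h_o·2πr_oL) = 1/(16.3×2π×0.1037×24.1) = 0.003907 K/W
R_total = 0.0268 K/W
Q = ΔT/R_total = 205/0.0268
Q = 7650 W
T_interface = T_inner − Q·ΣR(inner→interface) = 217 − 7650×0.0229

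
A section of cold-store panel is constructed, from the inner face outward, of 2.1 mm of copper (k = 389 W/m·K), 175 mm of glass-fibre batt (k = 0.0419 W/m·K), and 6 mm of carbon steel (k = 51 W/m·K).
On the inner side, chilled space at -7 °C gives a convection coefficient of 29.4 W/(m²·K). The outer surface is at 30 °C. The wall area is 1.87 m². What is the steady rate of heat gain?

Q ≈ 16.4 W

Treating each layer as a thermal resistance in series:
R_inner film = 1/(h_i·A) = 1/(29.4×1.87) = 0.01819 K/W
R_copper = L/(kA) = 0.0021/(389×1.87) = 2.887×10^-6 K/W
R_glass-fibre batt = L/(kA) = 0.175/(0.0419×1.87) = 2.233 K/W
R_carbon steel = L/(kA) = 0.006/(51×1.87) = 6.291×10^-5 K/W
R_total = 2.252 K/W
Q = ΔT / R_total = 37 / 2.252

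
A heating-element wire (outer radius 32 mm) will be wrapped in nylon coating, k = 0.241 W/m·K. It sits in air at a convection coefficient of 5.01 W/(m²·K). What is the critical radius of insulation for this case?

r_cr ≈ 48.1 mm

For a cylinder r_cr = k/h = 0.241/5.01
r_cr = 48.1 mm; since the bare radius (32 mm) is below r_cr, adding a thin layer of insulation will *increase* heat loss.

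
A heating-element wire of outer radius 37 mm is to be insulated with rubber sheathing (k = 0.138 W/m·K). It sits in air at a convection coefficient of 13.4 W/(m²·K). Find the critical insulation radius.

r_cr ≈ 10.3 mm

For a cylinder r_cr = k/h = 0.138/13.4
r_cr = 10.3 mm; since the bare radius (37 mm) is above r_cr, any added insulation will reduce heat loss.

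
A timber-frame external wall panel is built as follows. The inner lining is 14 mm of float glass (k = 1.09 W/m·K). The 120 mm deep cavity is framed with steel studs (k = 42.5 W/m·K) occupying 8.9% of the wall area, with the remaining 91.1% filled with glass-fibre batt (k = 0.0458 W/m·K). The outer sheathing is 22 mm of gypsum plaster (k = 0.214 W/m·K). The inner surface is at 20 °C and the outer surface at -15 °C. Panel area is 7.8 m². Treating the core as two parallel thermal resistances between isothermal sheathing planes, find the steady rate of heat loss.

Q ≈ 1860 W

Sheathing layers in series; stud and cavity paths in parallel between them.
R_inner = 0.014/(1.09×7.8) = 0.001647 K/W
R_stud  = 0.12/(42.5×0.089×7.8) = 0.004067 K/W
R_cav   = 0.12/(0.0458×0.911×7.8) = 0.3687 K/W
1/R_core = 1/R_stud + 1/R_cav → R_core = 0.004023 K/W
R_outer = 0.022/(0.214×7.8) = 0.01318 K/W
R_total = 0.01885 K/W
Q = ΔT/R_total = 35/0.01885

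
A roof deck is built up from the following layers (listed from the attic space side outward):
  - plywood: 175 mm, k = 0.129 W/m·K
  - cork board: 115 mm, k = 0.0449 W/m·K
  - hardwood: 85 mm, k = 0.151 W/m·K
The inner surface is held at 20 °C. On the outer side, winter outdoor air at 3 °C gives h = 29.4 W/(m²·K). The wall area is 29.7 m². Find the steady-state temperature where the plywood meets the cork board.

Thermal resistances in series:
R_plywood = L/(kA) = 0.175/(0.129×29.7) = 0.04568 K/W
R_cork board = L/(kA) = 0.115/(0.0449×29.7) = 0.08624 K/W
R_hardwood = L/(kA) = 0.085/(0.151×29.7) = 0.01895 K/W
R_outer film = 1/(h_o·A) = 1/(29.4×29.7) = 0.001145 K/W
R_total = 0.152 K/W;  Q = ΔT/R_total = 17/0.152 = 111.8 W
T_interface = T_inner − Q·ΣR(inner→interface) = 20 − 112×0.04568

T ≈ 14.9 °C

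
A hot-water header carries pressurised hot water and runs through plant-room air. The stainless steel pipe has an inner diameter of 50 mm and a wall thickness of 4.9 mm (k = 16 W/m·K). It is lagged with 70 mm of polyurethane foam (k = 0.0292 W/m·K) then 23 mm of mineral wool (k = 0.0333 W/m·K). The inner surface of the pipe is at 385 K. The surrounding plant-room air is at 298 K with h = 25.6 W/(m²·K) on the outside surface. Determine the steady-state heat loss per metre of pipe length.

q′ ≈ 11.4 W/m

Treating each annulus and film as a series resistance:
R_stainless steel pipe wall = ln(29.9/25)/(2π×16×1) = 0.00178 K/W
R_polyurethane foam = ln(99.9/29.9)/(2π×0.0292×1) = 6.575 K/W
R_mineral wool = ln(122.9/99.9)/(2π×0.0333×1) = 0.9903 K/W
R_outer film = 1/(h_o·2πr_oL) = 1/(25.6×2π×0.1229×1) = 0.05059 K/W
R_total = 7.618 K/W
Q = ΔT/R_total = 87/7.618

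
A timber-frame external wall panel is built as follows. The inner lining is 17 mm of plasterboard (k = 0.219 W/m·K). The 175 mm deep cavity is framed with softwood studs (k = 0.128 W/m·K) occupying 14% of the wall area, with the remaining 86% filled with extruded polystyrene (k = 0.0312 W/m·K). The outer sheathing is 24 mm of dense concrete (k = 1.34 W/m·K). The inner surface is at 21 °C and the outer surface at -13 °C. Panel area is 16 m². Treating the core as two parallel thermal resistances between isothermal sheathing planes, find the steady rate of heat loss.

Q ≈ 136 W

Sheathing layers in series; stud and cavity paths in parallel between them.
R_inner = 0.017/(0.219×16) = 0.004852 K/W
R_stud  = 0.175/(0.128×0.14×16) = 0.6104 K/W
R_cav   = 0.175/(0.0312×0.86×16) = 0.4076 K/W
1/R_core = 1/R_stud + 1/R_cav → R_core = 0.2444 K/W
R_outer = 0.024/(1.34×16) = 0.001119 K/W
R_total = 0.2504 K/W
Q = ΔT/R_total = 34/0.2504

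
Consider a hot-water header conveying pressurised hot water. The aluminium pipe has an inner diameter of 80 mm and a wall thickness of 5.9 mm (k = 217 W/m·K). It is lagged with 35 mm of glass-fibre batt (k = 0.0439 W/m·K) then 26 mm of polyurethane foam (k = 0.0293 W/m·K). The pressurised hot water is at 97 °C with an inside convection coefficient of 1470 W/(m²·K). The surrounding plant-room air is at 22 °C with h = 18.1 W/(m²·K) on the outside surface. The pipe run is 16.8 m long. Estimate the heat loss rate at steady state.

Per-layer cylindrical resistances, series-summed:
R_inner film = 1/(h_i·2πr₁L) = 1/(1470×2π×0.04×16.8) = 1.611×10^-4 K/W
R_aluminium pipe wall = ln(45.9/40)/(2π×217×16.8) = 6.007×10^-6 K/W
R_glass-fibre batt = ln(80.9/45.9)/(2π×0.0439×16.8) = 0.1223 K/W
R_polyurethane foam = ln(106.9/80.9)/(2π×0.0293×16.8) = 0.09011 K/W
R_outer film = 1/(h_o·2πr_oL) = 1/(18.1×2π×0.1069×16.8) = 0.004896 K/W
R_total = 0.2175 K/W
Q = ΔT/R_total = 75/0.2175

Q ≈ 345 W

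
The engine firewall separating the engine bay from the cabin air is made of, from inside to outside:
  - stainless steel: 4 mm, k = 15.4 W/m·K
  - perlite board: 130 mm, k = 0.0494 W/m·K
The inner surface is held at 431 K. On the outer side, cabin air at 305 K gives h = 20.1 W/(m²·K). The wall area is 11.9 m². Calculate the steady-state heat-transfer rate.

Q ≈ 559 W

Model the wall as resistances in series:
R_stainless steel = L/(kA) = 0.004/(15.4×11.9) = 2.183×10^-5 K/W
R_perlite board = L/(kA) = 0.13/(0.0494×11.9) = 0.2211 K/W
R_outer film = 1/(h_o·A) = 1/(20.1×11.9) = 0.004181 K/W
R_total = 0.2253 K/W
Q = ΔT / R_total = 126 / 0.2253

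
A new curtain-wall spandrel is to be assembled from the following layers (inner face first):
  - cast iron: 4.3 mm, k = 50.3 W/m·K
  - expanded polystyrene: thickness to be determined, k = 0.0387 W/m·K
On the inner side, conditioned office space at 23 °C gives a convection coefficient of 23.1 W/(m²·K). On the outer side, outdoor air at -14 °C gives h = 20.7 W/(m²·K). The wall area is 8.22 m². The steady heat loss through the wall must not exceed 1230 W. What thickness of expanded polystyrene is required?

L ≈ 6.02 mm

Series thermal resistances:
R_inner film = 1/(h_i·A) = 1/(23.1×8.22) = 0.005266 K/W
R_cast iron = L/(kA) = 0.0043/(50.3×8.22) = 1.04×10^-5 K/W
R_outer film = 1/(h_o·A) = 1/(20.7×8.22) = 0.005877 K/W
Sum of the known resistances R_other = 0.01115 K/W
Required total resistance R_tot = ΔT/Q_allow = 37/1230 = 0.03008 K/W
R_expanded polystyrene = R_tot − R_other = 0.01893 K/W
L = R·k·A = 0.01893×0.0387×8.22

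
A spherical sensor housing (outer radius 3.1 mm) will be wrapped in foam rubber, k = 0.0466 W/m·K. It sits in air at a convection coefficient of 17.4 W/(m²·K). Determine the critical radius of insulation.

For a sphere r_cr = 2k/h = 2×0.0466/17.4
r_cr = 5.36 mm; since the bare radius (3.1 mm) is below r_cr, adding a thin layer of insulation will *increase* heat loss.

r_cr ≈ 5.36 mm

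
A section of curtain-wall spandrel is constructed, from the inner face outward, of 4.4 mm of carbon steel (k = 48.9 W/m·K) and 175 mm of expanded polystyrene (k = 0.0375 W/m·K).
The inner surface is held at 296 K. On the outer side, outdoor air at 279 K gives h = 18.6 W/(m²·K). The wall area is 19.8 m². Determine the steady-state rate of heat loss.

Q ≈ 71.3 W

Using the resistance-network approach (series):
R_carbon steel = L/(kA) = 0.0044/(48.9×19.8) = 4.544×10^-6 K/W
R_expanded polystyrene = L/(kA) = 0.175/(0.0375×19.8) = 0.2357 K/W
R_outer film = 1/(h_o·A) = 1/(18.6×19.8) = 0.002715 K/W
R_total = 0.2384 K/W
Q = ΔT / R_total = 17 / 0.2384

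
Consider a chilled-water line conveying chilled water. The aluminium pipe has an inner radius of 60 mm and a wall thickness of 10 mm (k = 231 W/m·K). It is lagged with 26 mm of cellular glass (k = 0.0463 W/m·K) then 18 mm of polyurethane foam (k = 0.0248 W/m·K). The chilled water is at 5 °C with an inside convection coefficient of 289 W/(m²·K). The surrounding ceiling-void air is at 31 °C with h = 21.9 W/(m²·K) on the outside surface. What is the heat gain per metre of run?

q′ ≈ 11.5 W/m

Cylindrical conduction, so R = ln(r₂/r₁)/(2πkL) per layer, in series:
R_inner film = 1/(h_i·2πr₁L) = 1/(289×2π×0.06×1) = 0.009178 K/W
R_aluminium pipe wall = ln(70/60)/(2π×231×1) = 1.062×10^-4 K/W
R_cellular glass = ln(96/70)/(2π×0.0463×1) = 1.086 K/W
R_polyurethane foam = ln(114/96)/(2π×0.0248×1) = 1.103 K/W
R_outer film = 1/(h_o·2πr_oL) = 1/(21.9×2π×0.114×1) = 0.06375 K/W
R_total = 2.262 K/W
Q = ΔT/R_total = 26/2.262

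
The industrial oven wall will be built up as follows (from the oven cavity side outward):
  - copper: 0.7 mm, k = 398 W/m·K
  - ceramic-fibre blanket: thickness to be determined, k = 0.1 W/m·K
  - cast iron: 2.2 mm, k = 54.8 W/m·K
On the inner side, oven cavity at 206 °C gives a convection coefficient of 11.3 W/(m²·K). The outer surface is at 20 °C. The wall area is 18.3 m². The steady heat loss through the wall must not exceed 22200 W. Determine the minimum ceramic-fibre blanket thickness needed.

Thermal resistances in series:
R_inner film = 1/(h_i·A) = 1/(11.3×18.3) = 0.004836 K/W
R_copper = L/(kA) = 0.0007/(398×18.3) = 9.611×10^-8 K/W
R_cast iron = L/(kA) = 0.0022/(54.8×18.3) = 2.194×10^-6 K/W
Sum of the known resistances R_other = 0.004838 K/W
Required total resistance R_tot = ΔT/Q_allow = 186/22200 = 0.008378 K/W
R_ceramic-fibre blanket = R_tot − R_other = 0.00354 K/W
L = R·k·A = 0.00354×0.1×18.3

L ≈ 6.48 mm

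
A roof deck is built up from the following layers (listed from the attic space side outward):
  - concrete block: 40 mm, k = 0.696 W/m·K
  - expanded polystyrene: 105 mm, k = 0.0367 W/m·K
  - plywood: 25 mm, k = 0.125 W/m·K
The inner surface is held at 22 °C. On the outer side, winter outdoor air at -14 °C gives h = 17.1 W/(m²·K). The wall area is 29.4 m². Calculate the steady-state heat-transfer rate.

Q ≈ 333 W

Series thermal resistances:
R_concrete block = L/(kA) = 0.04/(0.696×29.4) = 0.001955 K/W
R_expanded polystyrene = L/(kA) = 0.105/(0.0367×29.4) = 0.09731 K/W
R_plywood = L/(kA) = 0.025/(0.125×29.4) = 0.006803 K/W
R_outer film = 1/(h_o·A) = 1/(17.1×29.4) = 0.001989 K/W
R_total = 0.1081 K/W
Q = ΔT / R_total = 36 / 0.1081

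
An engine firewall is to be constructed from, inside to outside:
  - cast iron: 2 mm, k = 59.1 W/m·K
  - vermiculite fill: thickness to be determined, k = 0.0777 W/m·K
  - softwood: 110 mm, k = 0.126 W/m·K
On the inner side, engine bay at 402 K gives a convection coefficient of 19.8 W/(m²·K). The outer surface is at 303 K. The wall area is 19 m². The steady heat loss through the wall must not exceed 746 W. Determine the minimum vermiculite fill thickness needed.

Treating each layer as a thermal resistance in series:
R_inner film = 1/(h_i·A) = 1/(19.8×19) = 0.002658 K/W
R_cast iron = L/(kA) = 0.002/(59.1×19) = 1.781×10^-6 K/W
R_softwood = L/(kA) = 0.11/(0.126×19) = 0.04595 K/W
Sum of the known resistances R_other = 0.04861 K/W
Required total resistance R_tot = ΔT/Q_allow = 99/746 = 0.1327 K/W
R_vermiculite fill = R_tot − R_other = 0.0841 K/W
L = R·k·A = 0.0841×0.0777×19

L ≈ 124 mm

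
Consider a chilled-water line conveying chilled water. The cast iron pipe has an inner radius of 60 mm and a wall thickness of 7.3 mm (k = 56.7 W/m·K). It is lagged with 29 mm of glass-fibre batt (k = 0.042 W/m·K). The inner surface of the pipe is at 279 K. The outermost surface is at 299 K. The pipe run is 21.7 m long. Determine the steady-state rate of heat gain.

Q ≈ 320 W

Radial resistances (cylindrical: R_cond = ln(r_o/r_i)/(2πkL), R_conv = 1/(h·2πrL)):
R_cast iron pipe wall = ln(67.3/60)/(2π×56.7×21.7) = 1.485×10^-5 K/W
R_glass-fibre batt = ln(96.3/67.3)/(2π×0.042×21.7) = 0.06257 K/W
R_total = 0.06259 K/W
Q = ΔT/R_total = 20/0.06259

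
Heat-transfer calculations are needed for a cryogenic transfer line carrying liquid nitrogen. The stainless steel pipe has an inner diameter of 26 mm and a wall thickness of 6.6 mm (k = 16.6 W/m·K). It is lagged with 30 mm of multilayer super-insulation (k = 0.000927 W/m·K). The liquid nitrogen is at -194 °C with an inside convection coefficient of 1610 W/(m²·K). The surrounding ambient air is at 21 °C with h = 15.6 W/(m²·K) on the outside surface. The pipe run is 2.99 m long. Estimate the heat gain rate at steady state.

For a radial system each layer contributes R = ln(r_out/r_in)/(2πkL); films add R = 1/(hA).
R_inner film = 1/(h_i·2πr₁L) = 1/(1610×2π×0.013×2.99) = 0.002543 K/W
R_stainless steel pipe wall = ln(19.6/13)/(2π×16.6×2.99) = 0.001317 K/W
R_multilayer super-insulation = ln(49.6/19.6)/(2π×0.000927×2.99) = 53.31 K/W
R_outer film = 1/(h_o·2πr_oL) = 1/(15.6×2π×0.0496×2.99) = 0.06879 K/W
R_total = 53.39 K/W
Q = ΔT/R_total = 215/53.39

Q ≈ 4.03 W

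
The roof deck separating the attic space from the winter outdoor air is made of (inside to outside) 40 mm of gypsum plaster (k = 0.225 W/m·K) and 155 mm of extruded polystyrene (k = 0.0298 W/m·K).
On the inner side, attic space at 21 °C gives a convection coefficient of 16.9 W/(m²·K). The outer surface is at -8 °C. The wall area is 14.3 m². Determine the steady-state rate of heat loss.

Series thermal resistances:
R_inner film = 1/(h_i·A) = 1/(16.9×14.3) = 0.004138 K/W
R_gypsum plaster = L/(kA) = 0.04/(0.225×14.3) = 0.01243 K/W
R_extruded polystyrene = L/(kA) = 0.155/(0.0298×14.3) = 0.3637 K/W
R_total = 0.3803 K/W
Q = ΔT / R_total = 29 / 0.3803

Q ≈ 76.3 W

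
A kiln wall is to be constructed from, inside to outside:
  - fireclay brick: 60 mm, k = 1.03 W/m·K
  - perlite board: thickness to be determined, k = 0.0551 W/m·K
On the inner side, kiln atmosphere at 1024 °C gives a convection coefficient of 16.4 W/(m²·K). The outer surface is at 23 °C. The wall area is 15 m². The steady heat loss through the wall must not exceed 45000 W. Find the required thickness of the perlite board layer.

L ≈ 11.8 mm

Thermal resistances in series:
R_inner film = 1/(h_i·A) = 1/(16.4×15) = 0.004065 K/W
R_fireclay brick = L/(kA) = 0.06/(1.03×15) = 0.003883 K/W
Sum of the known resistances R_other = 0.007949 K/W
Required total resistance R_tot = ΔT/Q_allow = 1001/45000 = 0.02224 K/W
R_perlite board = R_tot − R_other = 0.0143 K/W
L = R·k·A = 0.0143×0.0551×15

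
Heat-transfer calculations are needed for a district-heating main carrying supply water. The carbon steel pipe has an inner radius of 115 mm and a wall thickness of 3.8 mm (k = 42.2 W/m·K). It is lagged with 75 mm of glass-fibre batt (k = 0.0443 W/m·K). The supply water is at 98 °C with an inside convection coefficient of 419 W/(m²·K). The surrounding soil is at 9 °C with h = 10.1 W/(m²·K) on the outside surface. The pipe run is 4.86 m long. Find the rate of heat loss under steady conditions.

Q ≈ 235 W

Per-layer cylindrical resistances, series-summed:
R_inner film = 1/(h_i·2πr₁L) = 1/(419×2π×0.115×4.86) = 6.796×10^-4 K/W
R_carbon steel pipe wall = ln(118.8/115)/(2π×42.2×4.86) = 2.523×10^-5 K/W
R_glass-fibre batt = ln(193.8/118.8)/(2π×0.0443×4.86) = 0.3618 K/W
R_outer film = 1/(h_o·2πr_oL) = 1/(10.1×2π×0.1938×4.86) = 0.01673 K/W
R_total = 0.3792 K/W
Q = ΔT/R_total = 89/0.3792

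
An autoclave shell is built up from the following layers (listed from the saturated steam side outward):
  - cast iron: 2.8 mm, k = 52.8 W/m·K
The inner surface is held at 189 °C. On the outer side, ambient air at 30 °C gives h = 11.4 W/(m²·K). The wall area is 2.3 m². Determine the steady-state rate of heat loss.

Q ≈ 4170 W

Using the resistance-network approach (series):
R_cast iron = L/(kA) = 0.0028/(52.8×2.3) = 2.306×10^-5 K/W
R_outer film = 1/(h_o·A) = 1/(11.4×2.3) = 0.03814 K/W
R_total = 0.03816 K/W
Q = ΔT / R_total = 159 / 0.03816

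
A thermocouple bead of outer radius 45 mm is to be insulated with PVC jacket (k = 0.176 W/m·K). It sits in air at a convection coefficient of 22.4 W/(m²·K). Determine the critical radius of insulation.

r_cr ≈ 15.7 mm

For a sphere r_cr = 2k/h = 2×0.176/22.4
r_cr = 15.7 mm; since the bare radius (45 mm) is above r_cr, any added insulation will reduce heat loss.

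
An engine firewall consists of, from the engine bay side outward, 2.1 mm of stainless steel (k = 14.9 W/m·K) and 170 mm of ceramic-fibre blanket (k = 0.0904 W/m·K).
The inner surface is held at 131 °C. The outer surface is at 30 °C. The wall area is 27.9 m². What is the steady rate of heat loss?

Thermal resistances in series:
R_stainless steel = L/(kA) = 0.0021/(14.9×27.9) = 5.052×10^-6 K/W
R_ceramic-fibre blanket = L/(kA) = 0.17/(0.0904×27.9) = 0.0674 K/W
R_total = 0.06741 K/W
Q = ΔT / R_total = 101 / 0.06741

Q ≈ 1500 W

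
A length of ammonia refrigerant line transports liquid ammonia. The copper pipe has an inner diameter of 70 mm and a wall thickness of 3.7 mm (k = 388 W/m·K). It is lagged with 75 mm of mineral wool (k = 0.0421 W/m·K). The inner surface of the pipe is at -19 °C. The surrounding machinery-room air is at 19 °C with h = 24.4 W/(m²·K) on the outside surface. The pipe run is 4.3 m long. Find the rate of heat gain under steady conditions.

Q ≈ 39.5 W

Per-layer cylindrical resistances, series-summed:
R_copper pipe wall = ln(38.7/35)/(2π×388×4.3) = 9.586×10^-6 K/W
R_mineral wool = ln(113.7/38.7)/(2π×0.0421×4.3) = 0.9475 K/W
R_outer film = 1/(h_o·2πr_oL) = 1/(24.4×2π×0.1137×4.3) = 0.01334 K/W
R_total = 0.9608 K/W
Q = ΔT/R_total = 38/0.9608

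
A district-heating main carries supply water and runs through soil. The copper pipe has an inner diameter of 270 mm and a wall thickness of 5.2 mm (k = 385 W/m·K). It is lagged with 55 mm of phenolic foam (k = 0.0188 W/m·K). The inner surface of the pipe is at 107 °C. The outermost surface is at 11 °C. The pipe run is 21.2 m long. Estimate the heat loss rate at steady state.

Q ≈ 726 W

For a radial system each layer contributes R = ln(r_out/r_in)/(2πkL); films add R = 1/(hA).
R_copper pipe wall = ln(140.2/135)/(2π×385×21.2) = 7.37×10^-7 K/W
R_phenolic foam = ln(195.2/140.2)/(2π×0.0188×21.2) = 0.1322 K/W
R_total = 0.1322 K/W
Q = ΔT/R_total = 96/0.1322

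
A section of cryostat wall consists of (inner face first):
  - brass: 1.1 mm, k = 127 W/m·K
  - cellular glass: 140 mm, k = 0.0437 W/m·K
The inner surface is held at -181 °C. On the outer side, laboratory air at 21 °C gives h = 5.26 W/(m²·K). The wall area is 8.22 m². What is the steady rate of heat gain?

Model the wall as resistances in series:
R_brass = L/(kA) = 0.0011/(127×8.22) = 1.054×10^-6 K/W
R_cellular glass = L/(kA) = 0.14/(0.0437×8.22) = 0.3897 K/W
R_outer film = 1/(h_o·A) = 1/(5.26×8.22) = 0.02313 K/W
R_total = 0.4129 K/W
Q = ΔT / R_total = 202 / 0.4129

Q ≈ 489 W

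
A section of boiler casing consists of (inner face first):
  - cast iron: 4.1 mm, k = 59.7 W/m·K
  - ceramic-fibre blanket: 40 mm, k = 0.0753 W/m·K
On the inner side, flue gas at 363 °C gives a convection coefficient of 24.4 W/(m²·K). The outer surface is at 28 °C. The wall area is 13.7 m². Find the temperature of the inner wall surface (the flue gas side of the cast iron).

Model the wall as resistances in series:
R_inner film = 1/(h_i·A) = 1/(24.4×13.7) = 0.002992 K/W
R_cast iron = L/(kA) = 0.0041/(59.7×13.7) = 5.013×10^-6 K/W
R_ceramic-fibre blanket = L/(kA) = 0.04/(0.0753×13.7) = 0.03877 K/W
R_total = 0.04177 K/W;  Q = ΔT/R_total = 335/0.04177 = 8020 W
T_interface = T_inner − Q·ΣR(inner→interface) = 363 − 8020×0.002992

T ≈ 339 °C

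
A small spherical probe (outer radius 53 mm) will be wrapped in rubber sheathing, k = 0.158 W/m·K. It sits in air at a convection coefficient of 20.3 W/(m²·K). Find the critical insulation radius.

For a sphere r_cr = 2k/h = 2×0.158/20.3
r_cr = 15.6 mm; since the bare radius (53 mm) is above r_cr, any added insulation will reduce heat loss.

r_cr ≈ 15.6 mm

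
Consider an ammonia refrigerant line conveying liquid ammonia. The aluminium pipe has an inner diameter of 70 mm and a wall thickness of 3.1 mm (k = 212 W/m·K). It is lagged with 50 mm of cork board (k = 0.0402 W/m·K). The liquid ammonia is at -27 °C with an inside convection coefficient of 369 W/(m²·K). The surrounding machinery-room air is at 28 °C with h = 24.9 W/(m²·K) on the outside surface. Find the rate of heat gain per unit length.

q′ ≈ 16.2 W/m

Treating each annulus and film as a series resistance:
R_inner film = 1/(h_i·2πr₁L) = 1/(369×2π×0.035×1) = 0.01232 K/W
R_aluminium pipe wall = ln(38.1/35)/(2π×212×1) = 6.371×10^-5 K/W
R_cork board = ln(88.1/38.1)/(2π×0.0402×1) = 3.319 K/W
R_outer film = 1/(h_o·2πr_oL) = 1/(24.9×2π×0.0881×1) = 0.07255 K/W
R_total = 3.404 K/W
Q = ΔT/R_total = 55/3.404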